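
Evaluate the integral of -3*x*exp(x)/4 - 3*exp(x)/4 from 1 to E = -3*exp(1 + E)/4 + 3*E/4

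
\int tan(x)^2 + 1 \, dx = tan(x) + C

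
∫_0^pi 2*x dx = pi^2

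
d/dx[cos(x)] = -sin(x)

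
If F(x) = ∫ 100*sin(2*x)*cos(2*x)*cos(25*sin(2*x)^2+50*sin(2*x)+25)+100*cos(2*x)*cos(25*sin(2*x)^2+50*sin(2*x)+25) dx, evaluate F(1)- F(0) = sin(25*(sin(2) + 1)^2) - sin(25)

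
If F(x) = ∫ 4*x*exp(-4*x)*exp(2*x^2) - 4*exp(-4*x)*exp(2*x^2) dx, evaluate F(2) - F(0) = 0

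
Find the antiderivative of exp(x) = exp(x) + C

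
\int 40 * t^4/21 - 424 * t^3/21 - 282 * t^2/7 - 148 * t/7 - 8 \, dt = 8*t^5/21 - 106*t^4/21 - 94*t^3/7 - 74*t^2/7 - 8*t + C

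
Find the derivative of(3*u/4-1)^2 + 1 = 9*u/8 - 3/2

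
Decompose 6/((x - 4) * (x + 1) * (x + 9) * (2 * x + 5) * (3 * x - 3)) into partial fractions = -32/(3549*(2*x + 5)) + 1/(6760*(x + 9)) + 1/(120*(x + 1)) - 1/(210*(x - 1)) + 2/(2535*(x - 4))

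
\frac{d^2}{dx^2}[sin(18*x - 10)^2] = 648*cos(36*x - 20)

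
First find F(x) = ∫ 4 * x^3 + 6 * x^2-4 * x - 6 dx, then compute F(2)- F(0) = 12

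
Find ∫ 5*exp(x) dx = 5*exp(x) + C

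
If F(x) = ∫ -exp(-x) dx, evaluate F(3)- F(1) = -exp(-1) + exp(-3)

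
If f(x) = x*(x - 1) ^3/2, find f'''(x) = 12*x - 9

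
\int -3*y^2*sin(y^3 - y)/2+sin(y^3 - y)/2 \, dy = cos(y^3 - y)/2 + C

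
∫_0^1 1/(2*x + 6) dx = -log(3)/2 + log(2)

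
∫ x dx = x^2/2 + C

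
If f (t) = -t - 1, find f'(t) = -1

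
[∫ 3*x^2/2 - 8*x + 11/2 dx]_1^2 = -3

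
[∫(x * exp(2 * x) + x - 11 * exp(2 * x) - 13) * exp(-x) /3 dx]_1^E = (-4 + E/3)*(-exp(-E) + exp(E)) - 11*exp(-1)/3 + 11*E/3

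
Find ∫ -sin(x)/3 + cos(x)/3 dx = sqrt(2)*sin(x + pi/4)/3 + C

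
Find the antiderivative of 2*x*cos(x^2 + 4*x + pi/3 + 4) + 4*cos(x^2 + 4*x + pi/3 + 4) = sin((x + 2)^2 + pi/3) + C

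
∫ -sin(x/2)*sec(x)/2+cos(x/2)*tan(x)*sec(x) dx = cos(x/2)*sec(x) + C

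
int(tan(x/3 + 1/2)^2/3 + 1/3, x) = tan(x/3 + 1/2) + C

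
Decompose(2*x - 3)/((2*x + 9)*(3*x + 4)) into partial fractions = -17/(19*(3*x + 4)) + 24/(19*(2*x + 9))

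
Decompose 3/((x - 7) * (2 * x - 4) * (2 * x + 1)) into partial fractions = 2/(25*(2*x + 1)) - 3/(50*(x - 2)) + 1/(50*(x - 7))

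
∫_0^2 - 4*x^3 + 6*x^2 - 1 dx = -2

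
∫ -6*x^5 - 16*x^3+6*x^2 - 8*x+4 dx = -x^6 - 4*x^4 + 2*x^3 - 4*x^2 + 4*x + C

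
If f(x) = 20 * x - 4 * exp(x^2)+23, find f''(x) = -16*x^2*exp(x^2) - 8*exp(x^2)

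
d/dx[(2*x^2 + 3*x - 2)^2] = 16*x^3 + 36*x^2 + 2*x - 12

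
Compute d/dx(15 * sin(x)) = 15*cos(x)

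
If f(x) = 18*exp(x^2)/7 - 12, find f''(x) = 72*x^2*exp(x^2)/7 + 36*exp(x^2)/7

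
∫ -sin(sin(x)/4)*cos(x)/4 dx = cos(sin(x)/4) + C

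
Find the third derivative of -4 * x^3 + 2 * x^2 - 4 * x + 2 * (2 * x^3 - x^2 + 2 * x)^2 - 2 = 960*x^3 - 480*x^2 + 432*x - 72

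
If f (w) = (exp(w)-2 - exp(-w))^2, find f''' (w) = (8*exp(4*w) - 4*exp(3*w) - 4*exp(w) - 8)*exp(-2*w)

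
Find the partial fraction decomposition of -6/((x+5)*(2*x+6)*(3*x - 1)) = -27/(160*(3*x - 1)) - 3/(32*(x + 5)) + 3/(20*(x + 3))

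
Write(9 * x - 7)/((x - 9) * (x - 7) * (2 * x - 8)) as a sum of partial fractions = 29/(30*(x - 4)) - 14/(3*(x - 7)) + 37/(10*(x - 9))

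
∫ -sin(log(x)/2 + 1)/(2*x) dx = cos(log(x)/2 + 1) + C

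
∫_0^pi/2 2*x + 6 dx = -9 + (-3 - pi/2)^2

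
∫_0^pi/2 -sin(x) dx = -1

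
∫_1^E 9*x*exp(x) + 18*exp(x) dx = -18*E + 3*(3 + 3*E)*exp(E)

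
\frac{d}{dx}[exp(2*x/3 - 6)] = 2*exp(2*x/3 - 6)/3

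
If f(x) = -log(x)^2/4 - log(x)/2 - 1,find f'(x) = (-log(x) - 1)/(2*x)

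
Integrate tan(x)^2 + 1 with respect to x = tan(x) + C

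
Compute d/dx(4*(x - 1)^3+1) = 12*x^2 - 24*x + 12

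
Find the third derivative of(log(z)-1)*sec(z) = (-z^3*log(z)*sin(z)/cos(z) + 6*z^3*log(z)*sin(z)/cos(z)^3 + z^3*sin(z)/cos(z) - 6*z^3*sin(z)/cos(z)^3 - 3*z^2 + 6*z^2/cos(z)^2 - 3*z*sin(z)/cos(z) + 2)/(z^3*cos(z))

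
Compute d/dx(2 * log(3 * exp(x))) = 2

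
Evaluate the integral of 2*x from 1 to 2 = 3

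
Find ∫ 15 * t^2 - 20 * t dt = 5*t^3 - 10*t^2 + C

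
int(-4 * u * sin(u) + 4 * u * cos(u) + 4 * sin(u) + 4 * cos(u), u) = 4*sqrt(2)*u*sin(u + pi/4) + C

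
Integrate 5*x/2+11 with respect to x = 5*x^2/4 + 11*x + C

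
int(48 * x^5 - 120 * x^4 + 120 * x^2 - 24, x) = 8*x^6 - 24*x^5 + 40*x^3 - 24*x + C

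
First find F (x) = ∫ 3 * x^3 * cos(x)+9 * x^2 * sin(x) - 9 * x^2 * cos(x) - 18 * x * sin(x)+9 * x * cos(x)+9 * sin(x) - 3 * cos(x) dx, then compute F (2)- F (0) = 3*sin(2)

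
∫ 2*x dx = x^2 + C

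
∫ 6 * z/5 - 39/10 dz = 3*z^2/5 - 39*z/10 + C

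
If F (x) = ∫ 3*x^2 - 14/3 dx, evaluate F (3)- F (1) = 50/3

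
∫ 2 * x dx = x^2 + C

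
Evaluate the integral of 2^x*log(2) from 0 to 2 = 3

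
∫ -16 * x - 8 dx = -8*x^2 - 8*x + C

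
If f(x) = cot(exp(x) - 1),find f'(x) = -exp(x)/sin(exp(x) - 1)^2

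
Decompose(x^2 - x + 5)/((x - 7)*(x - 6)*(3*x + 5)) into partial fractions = 85/(598*(3*x + 5)) - 35/(23*(x - 6)) + 47/(26*(x - 7))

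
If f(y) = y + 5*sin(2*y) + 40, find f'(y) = 10*cos(2*y) + 1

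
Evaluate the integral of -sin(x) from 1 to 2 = -cos(1) + cos(2)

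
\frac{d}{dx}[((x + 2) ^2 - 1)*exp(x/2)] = x^2*exp(x/2)/2 + 4*x*exp(x/2) + 11*exp(x/2)/2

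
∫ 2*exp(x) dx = 2*exp(x) + C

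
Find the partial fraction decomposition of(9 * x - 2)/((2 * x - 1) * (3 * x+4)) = 42/(11*(3*x + 4)) + 5/(11*(2*x - 1))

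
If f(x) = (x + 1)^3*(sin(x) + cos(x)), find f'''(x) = x^3*sin(x) - x^3*cos(x) - 6*x^2*sin(x) - 12*x^2*cos(x) - 33*x*sin(x) - 3*x*cos(x) - 20*sin(x) + 14*cos(x)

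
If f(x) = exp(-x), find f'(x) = -exp(-x)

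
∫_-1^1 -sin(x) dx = 0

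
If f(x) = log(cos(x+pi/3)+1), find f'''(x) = -(sin(x + pi/3) + cos(2*x + pi/6)/2)/(cos(x + pi/3) + 1)^3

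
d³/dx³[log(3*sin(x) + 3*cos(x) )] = 2*cos(x + pi/4)/sin(x + pi/4)^3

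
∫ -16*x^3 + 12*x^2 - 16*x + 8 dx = -4*x^4 + 4*x^3 - 8*x^2 + 8*x + C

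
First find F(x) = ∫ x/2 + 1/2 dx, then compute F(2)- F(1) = 5/4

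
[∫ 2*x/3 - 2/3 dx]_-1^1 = -4/3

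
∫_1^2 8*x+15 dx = 27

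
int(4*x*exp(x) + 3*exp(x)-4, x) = (4*x - 1)*(exp(x) - 1) + C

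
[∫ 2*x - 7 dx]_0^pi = (-3 + pi/2)*(-2 + 2*pi) - 6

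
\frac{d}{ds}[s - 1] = 1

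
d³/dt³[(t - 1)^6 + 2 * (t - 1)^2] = 120*t^3 - 360*t^2 + 360*t - 120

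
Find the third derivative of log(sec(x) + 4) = 2*(-8 + 2/cos(x) + 48/cos(x)^2 + 12/cos(x)^3 + cos(x)^(-4))*sin(x)*cos(x)/(4*cos(x) + 1)^3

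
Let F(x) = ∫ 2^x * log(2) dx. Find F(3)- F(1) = 6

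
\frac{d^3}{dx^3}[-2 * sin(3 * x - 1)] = 54*cos(3*x - 1)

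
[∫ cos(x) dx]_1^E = -sin(1) + sin(E)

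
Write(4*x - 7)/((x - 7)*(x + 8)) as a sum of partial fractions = 13/(5*(x + 8)) + 7/(5*(x - 7))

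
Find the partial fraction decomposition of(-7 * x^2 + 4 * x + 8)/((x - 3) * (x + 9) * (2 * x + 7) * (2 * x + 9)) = -607/(270*(2*x + 9)) + 367/(286*(2*x + 7)) + 595/(1188*(x + 9)) - 43/(2340*(x - 3))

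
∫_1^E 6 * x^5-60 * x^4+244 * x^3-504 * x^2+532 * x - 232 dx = -4 + (-2 + E)^6 + (-2 + E)^4 + 2*(-2 + E)^2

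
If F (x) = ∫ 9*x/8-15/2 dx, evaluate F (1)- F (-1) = -15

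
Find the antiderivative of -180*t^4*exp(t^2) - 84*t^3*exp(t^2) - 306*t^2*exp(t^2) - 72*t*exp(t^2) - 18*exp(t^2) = (-90*t^3 - 42*t^2 - 18*t + 6)*exp(t^2) + C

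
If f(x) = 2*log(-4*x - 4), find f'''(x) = 4/(x^3 + 3*x^2 + 3*x + 1)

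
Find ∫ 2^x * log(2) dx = 2^x + C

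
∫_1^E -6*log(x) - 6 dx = -6*E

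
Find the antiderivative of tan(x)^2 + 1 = tan(x) + C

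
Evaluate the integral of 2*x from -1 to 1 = 0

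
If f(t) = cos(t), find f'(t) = -sin(t)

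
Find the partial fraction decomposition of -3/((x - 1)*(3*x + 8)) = 9/(11*(3*x + 8)) - 3/(11*(x - 1))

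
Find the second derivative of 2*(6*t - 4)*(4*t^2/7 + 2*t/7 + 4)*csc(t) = 8*(-6*t^3/7 + 12*t^3/(7*sin(t)^2) + t^2/7 - 36*t^2*cos(t)/(7*sin(t)) - 2*t^2/(7*sin(t)^2) - 4*t/7 + 4*t*cos(t)/(7*sin(t)) + 80*t/(7*sin(t)^2) + 26/7 - 80*cos(t)/(7*sin(t)) - 8/sin(t)^2)/sin(t)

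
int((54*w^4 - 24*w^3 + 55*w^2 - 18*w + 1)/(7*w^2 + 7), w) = 18*w^3/7 - 12*w^2/7 + w/7 + 3*log(w^2 + 1)/7 + C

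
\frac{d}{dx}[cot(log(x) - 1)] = -1/(x*sin(log(x) - 1)^2)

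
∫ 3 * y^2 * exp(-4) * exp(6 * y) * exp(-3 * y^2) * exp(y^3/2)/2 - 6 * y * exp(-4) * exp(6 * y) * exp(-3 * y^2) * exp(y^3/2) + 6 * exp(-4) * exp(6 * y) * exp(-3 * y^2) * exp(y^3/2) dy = exp((y - 2)^3/2) + C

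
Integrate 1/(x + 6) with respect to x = log(x/2 + 3) + C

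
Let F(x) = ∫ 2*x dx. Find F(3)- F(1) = 8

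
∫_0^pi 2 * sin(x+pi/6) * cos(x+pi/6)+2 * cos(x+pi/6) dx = -2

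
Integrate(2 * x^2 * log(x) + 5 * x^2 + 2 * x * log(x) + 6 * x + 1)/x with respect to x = (x + 1)^2*(log(x) + 2) + C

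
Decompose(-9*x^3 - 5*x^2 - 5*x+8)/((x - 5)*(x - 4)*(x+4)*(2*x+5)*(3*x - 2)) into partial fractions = -9/(17290*(3*x - 2)) - 2078/(11115*(2*x + 5)) + 131/(756*(x + 4)) + 167/(260*(x - 4)) - 1267/(1755*(x - 5))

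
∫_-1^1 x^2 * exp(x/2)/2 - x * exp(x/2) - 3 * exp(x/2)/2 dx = -16*exp(-1/2) + 4*exp(1/2)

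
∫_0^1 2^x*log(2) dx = 1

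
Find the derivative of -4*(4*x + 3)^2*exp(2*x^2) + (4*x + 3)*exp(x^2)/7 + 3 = -256*x^3*exp(2*x^2) - 384*x^2*exp(2*x^2) + 8*x^2*exp(x^2)/7 - 272*x*exp(2*x^2) + 6*x*exp(x^2)/7 - 96*exp(2*x^2) + 4*exp(x^2)/7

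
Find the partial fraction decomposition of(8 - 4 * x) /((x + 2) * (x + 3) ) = -20/(x + 3) + 16/(x + 2)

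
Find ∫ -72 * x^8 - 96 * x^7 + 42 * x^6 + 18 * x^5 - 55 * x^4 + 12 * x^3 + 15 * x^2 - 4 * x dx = -8*x^9 - 12*x^8 + 6*x^7 + 3*x^6 - 11*x^5 + 3*x^4 + 5*x^3 - 2*x^2 + C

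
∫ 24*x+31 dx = 12*x^2 + 31*x + C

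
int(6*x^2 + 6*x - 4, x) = 2*x^3 + 3*x^2 - 4*x + C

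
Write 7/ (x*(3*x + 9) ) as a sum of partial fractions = -7/(9*(x + 3)) + 7/(9*x)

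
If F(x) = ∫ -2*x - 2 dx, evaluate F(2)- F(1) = -5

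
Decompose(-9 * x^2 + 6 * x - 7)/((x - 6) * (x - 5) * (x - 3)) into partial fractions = -35/(3*(x - 3)) + 101/(x - 5) - 295/(3*(x - 6))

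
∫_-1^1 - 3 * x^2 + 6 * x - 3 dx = -8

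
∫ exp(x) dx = exp(x) + C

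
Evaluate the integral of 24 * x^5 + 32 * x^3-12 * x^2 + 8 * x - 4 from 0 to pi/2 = -1 + (-1 + pi + pi^3/4)^2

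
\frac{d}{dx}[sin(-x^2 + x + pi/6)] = (1 - 2*x)*sin(x^2 - x + pi/3)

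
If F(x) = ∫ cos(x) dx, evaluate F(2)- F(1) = -sin(1) + sin(2)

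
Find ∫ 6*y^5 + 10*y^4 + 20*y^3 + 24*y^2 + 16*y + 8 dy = y^6 + 2*y^5 + 5*y^4 + 8*y^3 + 8*y^2 + 8*y + C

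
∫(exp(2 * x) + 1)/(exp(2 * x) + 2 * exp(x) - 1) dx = log(2*sinh(x) + 2) + C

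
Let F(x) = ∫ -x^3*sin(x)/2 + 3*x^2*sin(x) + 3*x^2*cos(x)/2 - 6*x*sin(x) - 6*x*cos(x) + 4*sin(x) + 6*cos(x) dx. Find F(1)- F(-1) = 13*cos(1)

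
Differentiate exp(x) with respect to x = exp(x)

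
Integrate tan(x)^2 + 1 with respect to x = tan(x) + C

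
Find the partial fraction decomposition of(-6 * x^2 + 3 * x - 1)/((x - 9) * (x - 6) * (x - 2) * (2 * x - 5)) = -248/(91*(2*x - 5)) + 19/(28*(x - 2)) + 199/(84*(x - 6)) - 460/(273*(x - 9))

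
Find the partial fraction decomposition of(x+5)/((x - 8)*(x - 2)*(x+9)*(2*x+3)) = 4/(285*(2*x + 3)) + 4/(2805*(x + 9)) - 1/(66*(x - 2)) + 13/(1938*(x - 8))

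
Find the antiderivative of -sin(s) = cos(s) + C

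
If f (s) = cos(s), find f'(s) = -sin(s)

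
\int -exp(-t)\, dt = exp(-t) + C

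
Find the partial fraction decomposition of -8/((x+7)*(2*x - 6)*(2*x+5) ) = 16/(99*(2*x + 5)) - 2/(45*(x + 7)) - 2/(55*(x - 3))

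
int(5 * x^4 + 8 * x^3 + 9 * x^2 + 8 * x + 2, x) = x^5 + 2*x^4 + 3*x^3 + 4*x^2 + 2*x + C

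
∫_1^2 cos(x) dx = -sin(1) + sin(2)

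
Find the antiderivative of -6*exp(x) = -6*exp(x) + C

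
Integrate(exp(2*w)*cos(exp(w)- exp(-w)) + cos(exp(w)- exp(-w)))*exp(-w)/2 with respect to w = sin(2*sinh(w))/2 + C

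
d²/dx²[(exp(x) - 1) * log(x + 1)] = (x^2*exp(x)*log(x + 1) + 2*x*exp(x)*log(x + 1) + 2*x*exp(x) + exp(x)*log(x + 1) + exp(x) + 1)/(x^2 + 2*x + 1)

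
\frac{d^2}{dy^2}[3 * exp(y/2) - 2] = 3*exp(y/2)/4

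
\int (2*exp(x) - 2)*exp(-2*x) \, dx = (1 - exp(x))^2*exp(-2*x) + C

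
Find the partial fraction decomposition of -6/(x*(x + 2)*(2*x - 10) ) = -3/(14*(x + 2)) - 3/(35*(x - 5)) + 3/(10*x)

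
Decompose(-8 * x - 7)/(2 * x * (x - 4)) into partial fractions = -39/(8*(x - 4)) + 7/(8*x)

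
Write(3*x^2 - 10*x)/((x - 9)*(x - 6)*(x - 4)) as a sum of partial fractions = 4/(5*(x - 4)) - 8/(x - 6) + 51/(5*(x - 9))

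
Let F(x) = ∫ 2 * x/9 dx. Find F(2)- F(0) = 4/9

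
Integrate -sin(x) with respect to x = cos(x) + C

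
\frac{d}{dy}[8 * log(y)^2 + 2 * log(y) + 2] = (16*log(y) + 2)/y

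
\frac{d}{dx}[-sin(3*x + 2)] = -3*cos(3*x + 2)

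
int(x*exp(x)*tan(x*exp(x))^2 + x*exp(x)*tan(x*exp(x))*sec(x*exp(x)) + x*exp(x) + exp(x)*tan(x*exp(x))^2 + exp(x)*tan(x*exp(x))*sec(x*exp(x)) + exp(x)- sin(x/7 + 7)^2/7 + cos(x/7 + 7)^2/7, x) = sin(2*x/7 + 14)/2 + tan(x*exp(x)) + sec(x*exp(x)) + C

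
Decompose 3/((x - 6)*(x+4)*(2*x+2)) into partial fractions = 1/(20*(x + 4)) - 1/(14*(x + 1)) + 3/(140*(x - 6))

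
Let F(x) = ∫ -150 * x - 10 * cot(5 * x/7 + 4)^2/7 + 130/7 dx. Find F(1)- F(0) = -55 - 2*cot(4) + 2*cot(33/7)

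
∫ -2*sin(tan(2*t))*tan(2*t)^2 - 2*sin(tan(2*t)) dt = cos(tan(2*t)) + C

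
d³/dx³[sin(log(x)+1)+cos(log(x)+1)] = 2*(sin(log(x) + 1) + 2*cos(log(x) + 1))/x^3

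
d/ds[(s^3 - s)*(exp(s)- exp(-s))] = (s^3*exp(2*s) + s^3 + 3*s^2*exp(2*s) - 3*s^2 - s*exp(2*s) - s - exp(2*s) + 1)*exp(-s)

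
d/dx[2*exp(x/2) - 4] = exp(x/2)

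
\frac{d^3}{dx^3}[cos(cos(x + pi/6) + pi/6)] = -sin(x + pi/6)^3*sin(cos(x + pi/6) + pi/6) - sin(x + pi/6)*sin(cos(x + pi/6) + pi/6) - 3*sin(x + pi/6)*cos(x + pi/6)*cos(cos(x + pi/6) + pi/6)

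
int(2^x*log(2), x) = 2^x + C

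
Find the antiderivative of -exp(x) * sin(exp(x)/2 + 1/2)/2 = cos((exp(x) + 1)/2) + C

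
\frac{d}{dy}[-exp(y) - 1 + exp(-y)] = (-exp(2*y) - 1)*exp(-y)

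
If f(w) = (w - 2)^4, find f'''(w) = 24*w - 48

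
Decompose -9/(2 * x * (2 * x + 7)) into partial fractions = 9/(7*(2*x + 7)) - 9/(14*x)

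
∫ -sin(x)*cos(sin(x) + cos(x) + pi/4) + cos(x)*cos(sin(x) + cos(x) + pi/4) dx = sin(sqrt(2)*sin(x + pi/4) + pi/4) + C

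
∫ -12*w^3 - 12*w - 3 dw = -3*w^4 - 6*w^2 - 3*w + C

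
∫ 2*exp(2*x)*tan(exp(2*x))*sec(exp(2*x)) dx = sec(exp(2*x)) + C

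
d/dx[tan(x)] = cos(x)^(-2)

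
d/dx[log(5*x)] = 1/x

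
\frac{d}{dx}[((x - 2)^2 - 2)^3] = 6*x^5 - 60*x^4 + 216*x^3 - 336*x^2 + 216*x - 48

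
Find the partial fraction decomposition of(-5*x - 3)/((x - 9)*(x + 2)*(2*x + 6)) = 1/(2*(x + 3)) - 7/(22*(x + 2)) - 2/(11*(x - 9))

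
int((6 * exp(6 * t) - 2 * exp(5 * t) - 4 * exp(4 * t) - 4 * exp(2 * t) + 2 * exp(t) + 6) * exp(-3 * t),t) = -8*sinh(t) + 4*sinh(3*t) - 2*cosh(2*t) + C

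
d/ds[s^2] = 2*s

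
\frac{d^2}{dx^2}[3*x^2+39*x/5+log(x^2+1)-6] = (6*x^4 + 10*x^2 + 8)/(x^4 + 2*x^2 + 1)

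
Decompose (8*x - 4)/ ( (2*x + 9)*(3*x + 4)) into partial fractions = -44/(19*(3*x + 4)) + 80/(19*(2*x + 9))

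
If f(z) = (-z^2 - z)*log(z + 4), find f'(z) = (-2*z^2*log(z + 4) - z^2 - 9*z*log(z + 4) - z - 4*log(z + 4))/(z + 4)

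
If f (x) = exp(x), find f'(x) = exp(x)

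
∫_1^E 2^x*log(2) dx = -2 + 2^E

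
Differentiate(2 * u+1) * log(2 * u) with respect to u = (2*u*log(u) + 2*u*log(2) + 2*u + 1)/u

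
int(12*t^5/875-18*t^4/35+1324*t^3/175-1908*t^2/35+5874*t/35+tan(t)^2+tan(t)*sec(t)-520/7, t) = 2*t^6/875 - 18*t^5/175 + 331*t^4/175 - 636*t^3/35 + 2937*t^2/35 - 527*t/7 + tan(t) + sec(t) + C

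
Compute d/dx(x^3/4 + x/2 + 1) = 3*x^2/4 + 1/2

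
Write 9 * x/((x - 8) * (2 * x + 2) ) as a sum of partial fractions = 1/(2*(x + 1)) + 4/(x - 8)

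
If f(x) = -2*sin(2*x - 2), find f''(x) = 8*sin(2*x - 2)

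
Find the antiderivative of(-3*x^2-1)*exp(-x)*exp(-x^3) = exp(-x*(x^2 + 1)) + C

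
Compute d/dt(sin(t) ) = cos(t)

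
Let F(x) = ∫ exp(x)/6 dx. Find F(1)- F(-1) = -exp(-1)/6 + E/6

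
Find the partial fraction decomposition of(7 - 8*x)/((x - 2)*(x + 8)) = -71/(10*(x + 8)) - 9/(10*(x - 2))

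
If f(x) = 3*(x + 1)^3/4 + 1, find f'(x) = 9*x^2/4 + 9*x/2 + 9/4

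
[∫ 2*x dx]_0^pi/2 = pi^2/4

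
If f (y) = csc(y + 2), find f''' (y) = -6*cot(y + 2)^3*csc(y + 2) - 5*cot(y + 2)*csc(y + 2)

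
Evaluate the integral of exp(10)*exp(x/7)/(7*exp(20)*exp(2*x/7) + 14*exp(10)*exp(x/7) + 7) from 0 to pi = -exp(10)/(1 + exp(10)) + exp(pi/7 + 10)/(1 + exp(pi/7 + 10))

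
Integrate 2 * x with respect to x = x^2 + C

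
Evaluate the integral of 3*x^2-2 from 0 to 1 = -1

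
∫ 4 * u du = 2*u^2 + C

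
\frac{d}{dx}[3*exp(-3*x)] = -9*exp(-3*x)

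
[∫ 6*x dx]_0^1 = 3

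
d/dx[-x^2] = -2*x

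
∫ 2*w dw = w^2 + C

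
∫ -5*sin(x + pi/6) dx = 5*cos(x + pi/6) + C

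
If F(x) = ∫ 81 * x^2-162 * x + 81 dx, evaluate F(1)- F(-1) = 216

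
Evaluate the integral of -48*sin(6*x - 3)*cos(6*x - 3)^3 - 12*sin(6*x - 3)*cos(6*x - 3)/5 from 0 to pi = 0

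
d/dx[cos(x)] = -sin(x)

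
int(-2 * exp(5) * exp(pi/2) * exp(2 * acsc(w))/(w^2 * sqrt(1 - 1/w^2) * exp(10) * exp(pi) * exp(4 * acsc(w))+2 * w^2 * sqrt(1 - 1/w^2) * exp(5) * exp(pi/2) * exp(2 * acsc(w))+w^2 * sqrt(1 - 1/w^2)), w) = exp(2*acsc(w) + pi/2 + 5)/(exp(2*acsc(w) + pi/2 + 5) + 1) + C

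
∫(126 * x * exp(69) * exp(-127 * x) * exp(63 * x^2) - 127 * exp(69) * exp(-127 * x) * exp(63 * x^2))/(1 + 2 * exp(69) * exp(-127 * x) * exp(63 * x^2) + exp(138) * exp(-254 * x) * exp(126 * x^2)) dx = exp(-x + 63*(x - 1)^2 + 6)/(exp(-x + 63*(x - 1)^2 + 6) + 1) + C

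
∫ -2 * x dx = -x^2 + C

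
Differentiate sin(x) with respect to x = cos(x)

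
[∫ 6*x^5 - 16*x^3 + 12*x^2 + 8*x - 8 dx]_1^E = -1 + (-2*E + 2 + exp(3))^2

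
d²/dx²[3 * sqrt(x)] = -3/(4*x^(3/2))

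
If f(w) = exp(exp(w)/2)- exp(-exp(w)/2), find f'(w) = (exp(w) + exp(w + exp(w)))*exp(-exp(w)/2)/2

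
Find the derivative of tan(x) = cos(x)^(-2)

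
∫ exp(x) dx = exp(x) + C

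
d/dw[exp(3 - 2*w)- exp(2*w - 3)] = (-2*exp(4*w - 6) - 2)*exp(3 - 2*w)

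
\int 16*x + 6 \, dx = 8*x^2 + 6*x + C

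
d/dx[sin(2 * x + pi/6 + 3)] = 2*cos(2*x + pi/6 + 3)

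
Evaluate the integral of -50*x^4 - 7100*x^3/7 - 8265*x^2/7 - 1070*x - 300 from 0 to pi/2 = -5*(6 + 3*pi + 7*pi^2/4)*(pi^3/28 + 5 + 5*pi/2 + 7*pi^2/4) + 150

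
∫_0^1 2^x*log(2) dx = 1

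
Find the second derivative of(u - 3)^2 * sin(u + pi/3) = -u^2*sin(u + pi/3) + 6*u*sin(u + pi/3) + 4*u*cos(u + pi/3) - 7*sin(u + pi/3) - 12*cos(u + pi/3)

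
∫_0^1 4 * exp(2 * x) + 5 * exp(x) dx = -15 - 3*E + 2*(2 + E)^2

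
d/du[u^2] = 2*u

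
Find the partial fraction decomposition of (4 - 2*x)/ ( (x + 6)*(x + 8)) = -10/(x + 8) + 8/(x + 6)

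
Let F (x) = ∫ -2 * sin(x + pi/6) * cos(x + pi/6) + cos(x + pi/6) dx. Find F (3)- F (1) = -sin(pi/6 + 1) + sin(pi/6 + 3) + cos(pi/3 + 6)/2 - cos(pi/3 + 2)/2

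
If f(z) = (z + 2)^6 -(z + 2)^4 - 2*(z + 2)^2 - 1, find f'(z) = 6*z^5 + 60*z^4 + 236*z^3 + 456*z^2 + 428*z + 152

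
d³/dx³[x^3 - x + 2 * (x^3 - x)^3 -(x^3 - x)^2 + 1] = 1008*x^6 - 1260*x^4 - 120*x^3 + 360*x^2 + 48*x - 6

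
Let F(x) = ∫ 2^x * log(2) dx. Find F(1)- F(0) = 1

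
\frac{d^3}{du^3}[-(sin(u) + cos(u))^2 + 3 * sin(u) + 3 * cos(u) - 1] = 8*cos(2*u) - 3*sqrt(2)*cos(u + pi/4)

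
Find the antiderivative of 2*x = x^2 + C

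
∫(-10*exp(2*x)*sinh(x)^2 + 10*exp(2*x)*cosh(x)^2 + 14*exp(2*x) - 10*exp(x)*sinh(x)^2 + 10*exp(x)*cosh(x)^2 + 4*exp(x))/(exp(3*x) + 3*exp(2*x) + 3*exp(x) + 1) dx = (35*exp(2*x) + 46*exp(x) + 16)/(exp(2*x) + 2*exp(x) + 1) + C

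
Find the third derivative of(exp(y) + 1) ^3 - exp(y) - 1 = 27*exp(3*y) + 24*exp(2*y) + 2*exp(y)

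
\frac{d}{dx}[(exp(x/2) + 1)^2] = exp(x/2) + exp(x)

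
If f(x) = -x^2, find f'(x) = -2*x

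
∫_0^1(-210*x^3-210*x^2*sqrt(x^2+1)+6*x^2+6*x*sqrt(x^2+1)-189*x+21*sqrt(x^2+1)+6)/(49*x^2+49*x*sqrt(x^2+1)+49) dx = -99/49 + 3*log(1 + sqrt(2))/7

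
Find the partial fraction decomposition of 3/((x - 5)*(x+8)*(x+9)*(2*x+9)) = -8/(399*(2*x + 9)) - 1/(42*(x + 9)) + 3/(91*(x + 8)) + 3/(3458*(x - 5))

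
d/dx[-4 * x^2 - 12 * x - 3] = -8*x - 12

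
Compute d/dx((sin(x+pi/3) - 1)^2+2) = -2*cos(x + pi/3) + cos(2*x + pi/6)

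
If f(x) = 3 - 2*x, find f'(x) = -2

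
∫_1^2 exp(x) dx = -E + exp(2)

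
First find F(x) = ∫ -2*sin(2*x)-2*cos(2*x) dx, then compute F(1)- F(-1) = -2*sin(2)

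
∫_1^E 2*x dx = -1 + exp(2)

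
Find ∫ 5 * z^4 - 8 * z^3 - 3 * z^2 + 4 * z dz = z^5 - 2*z^4 - z^3 + 2*z^2 + C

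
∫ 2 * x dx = x^2 + C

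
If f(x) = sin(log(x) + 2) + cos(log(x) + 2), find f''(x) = -2*cos(log(x) + 2)/x^2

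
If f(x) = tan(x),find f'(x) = cos(x)^(-2)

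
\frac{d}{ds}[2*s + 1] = 2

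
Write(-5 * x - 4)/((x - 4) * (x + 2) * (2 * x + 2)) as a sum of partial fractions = 1/(2*(x + 2)) - 1/(10*(x + 1)) - 2/(5*(x - 4))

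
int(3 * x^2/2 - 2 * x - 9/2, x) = x^3/2 - x^2 - 9*x/2 + C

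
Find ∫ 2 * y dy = y^2 + C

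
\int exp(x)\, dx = exp(x) + C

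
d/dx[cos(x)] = -sin(x)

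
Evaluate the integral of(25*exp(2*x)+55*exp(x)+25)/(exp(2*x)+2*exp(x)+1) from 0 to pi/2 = -5/2 + 5*exp(pi/2)/(1 + exp(pi/2)) + 25*pi/2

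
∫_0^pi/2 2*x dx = pi^2/4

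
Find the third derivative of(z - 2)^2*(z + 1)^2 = 24*z - 12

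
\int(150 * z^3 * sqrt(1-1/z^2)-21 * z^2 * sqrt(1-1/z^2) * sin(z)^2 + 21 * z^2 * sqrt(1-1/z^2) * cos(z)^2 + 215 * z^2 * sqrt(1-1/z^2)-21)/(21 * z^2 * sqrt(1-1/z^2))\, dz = 25*z^2/7 + 215*z/21 + sin(2*z)/2 + acsc(z) + C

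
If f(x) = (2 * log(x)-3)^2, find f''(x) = (20 - 8*log(x))/x^2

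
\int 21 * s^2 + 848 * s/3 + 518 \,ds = 7*s^3 + 424*s^2/3 + 518*s + C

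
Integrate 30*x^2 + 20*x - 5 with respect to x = 10*x^3 + 10*x^2 - 5*x + C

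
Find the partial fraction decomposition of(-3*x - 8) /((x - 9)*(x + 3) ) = -1/(12*(x + 3)) - 35/(12*(x - 9))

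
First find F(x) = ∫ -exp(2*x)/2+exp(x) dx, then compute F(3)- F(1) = -exp(6)/4 - E + exp(2)/4 + exp(3)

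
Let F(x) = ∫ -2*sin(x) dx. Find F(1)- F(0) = -2 + 2*cos(1)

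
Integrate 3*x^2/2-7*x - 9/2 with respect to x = x^3/2 - 7*x^2/2 - 9*x/2 + C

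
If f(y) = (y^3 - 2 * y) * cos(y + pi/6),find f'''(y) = y^3*sin(y + pi/6) - 9*y^2*cos(y + pi/6) - 20*y*sin(y + pi/6) + 12*cos(y + pi/6)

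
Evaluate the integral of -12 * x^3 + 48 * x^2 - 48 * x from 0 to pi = (-2 + pi)^3*(-3*pi - 2) - 16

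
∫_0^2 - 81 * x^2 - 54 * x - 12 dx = -348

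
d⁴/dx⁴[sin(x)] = sin(x)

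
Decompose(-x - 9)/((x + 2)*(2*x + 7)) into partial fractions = 11/(3*(2*x + 7)) - 7/(3*(x + 2))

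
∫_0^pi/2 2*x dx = pi^2/4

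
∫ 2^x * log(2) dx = 2^x + C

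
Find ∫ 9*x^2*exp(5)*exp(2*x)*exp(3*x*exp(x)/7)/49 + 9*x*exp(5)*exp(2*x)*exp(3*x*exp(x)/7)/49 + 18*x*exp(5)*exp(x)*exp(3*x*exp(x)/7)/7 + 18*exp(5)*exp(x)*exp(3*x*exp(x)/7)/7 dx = (3*x*exp(x) + 35)*exp(3*x*exp(x)/7 + 5)/7 + C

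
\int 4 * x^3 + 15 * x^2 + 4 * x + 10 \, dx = x^4 + 5*x^3 + 2*x^2 + 10*x + C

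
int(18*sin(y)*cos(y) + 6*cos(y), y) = 3*(3*sin(y) + 2)*sin(y) + C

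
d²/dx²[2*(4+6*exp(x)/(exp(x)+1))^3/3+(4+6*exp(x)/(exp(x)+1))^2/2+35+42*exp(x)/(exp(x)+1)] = (-1302*exp(4*x) + 1650*exp(3*x) + 1482*exp(2*x) + 258*exp(x))/(exp(5*x) + 5*exp(4*x) + 10*exp(3*x) + 10*exp(2*x) + 5*exp(x) + 1)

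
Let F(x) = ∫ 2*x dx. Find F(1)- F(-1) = 0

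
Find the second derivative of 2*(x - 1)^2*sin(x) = -2*x^2*sin(x) + 4*x*sin(x) + 8*x*cos(x) + 2*sin(x) - 8*cos(x)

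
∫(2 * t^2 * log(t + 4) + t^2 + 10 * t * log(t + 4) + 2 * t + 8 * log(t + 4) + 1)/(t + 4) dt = (t^2 + 2*t + 1)*log(t + 4) + C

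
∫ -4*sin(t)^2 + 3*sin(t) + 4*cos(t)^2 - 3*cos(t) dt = 2*sin(2*t) - 3*sqrt(2)*sin(t + pi/4) + C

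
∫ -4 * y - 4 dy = -2*y^2 - 4*y + C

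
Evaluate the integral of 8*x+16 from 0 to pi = -16 + 4*(2 + pi)^2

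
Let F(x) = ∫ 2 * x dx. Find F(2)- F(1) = 3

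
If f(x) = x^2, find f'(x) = 2*x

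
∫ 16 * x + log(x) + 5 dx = x*(8*x + log(x) + 4) + C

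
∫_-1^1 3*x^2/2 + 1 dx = 3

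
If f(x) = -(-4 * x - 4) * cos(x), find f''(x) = -4*x*cos(x) - 8*sin(x) - 4*cos(x)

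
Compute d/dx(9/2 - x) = -1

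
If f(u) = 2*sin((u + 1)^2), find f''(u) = -8*u^2*sin(u^2 + 2*u + 1) - 16*u*sin(u^2 + 2*u + 1) - 8*sin(u^2 + 2*u + 1) + 4*cos(u^2 + 2*u + 1)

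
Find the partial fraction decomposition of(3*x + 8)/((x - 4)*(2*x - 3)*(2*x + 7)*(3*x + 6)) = 1/(135*(2*x + 7)) - 1/(21*(2*x - 3)) + 1/(189*(x + 2)) + 2/(135*(x - 4))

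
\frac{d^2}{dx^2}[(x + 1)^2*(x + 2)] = 6*x + 8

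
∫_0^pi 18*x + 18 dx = -9 + (3 + 3*pi)^2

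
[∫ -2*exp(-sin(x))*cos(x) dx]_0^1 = -2 + 2*exp(-sin(1))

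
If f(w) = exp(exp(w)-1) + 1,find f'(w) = exp(w + exp(w) - 1)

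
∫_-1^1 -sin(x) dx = 0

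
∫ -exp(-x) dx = exp(-x) + C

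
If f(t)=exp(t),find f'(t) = exp(t)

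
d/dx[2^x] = 2^x*log(2)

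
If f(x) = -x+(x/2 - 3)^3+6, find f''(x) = 3*x/4 - 9/2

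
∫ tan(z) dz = log(sec(z)) + C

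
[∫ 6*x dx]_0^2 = 12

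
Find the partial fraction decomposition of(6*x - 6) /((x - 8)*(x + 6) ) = 3/(x + 6) + 3/(x - 8)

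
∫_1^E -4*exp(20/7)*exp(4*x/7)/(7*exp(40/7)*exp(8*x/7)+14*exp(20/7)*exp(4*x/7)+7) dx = -exp(-24/7)/(exp(-24/7) + 1) + exp(-20/7 - 4*E/7)/(exp(-20/7 - 4*E/7) + 1)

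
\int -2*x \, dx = -x^2 + C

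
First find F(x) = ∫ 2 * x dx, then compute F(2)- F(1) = 3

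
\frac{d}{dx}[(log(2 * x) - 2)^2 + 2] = (2*log(x) - 4 + 2*log(2))/x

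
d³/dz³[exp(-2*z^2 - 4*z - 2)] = (-64*z^3 - 192*z^2 - 144*z - 16)*exp(-2*z^2 - 4*z - 2)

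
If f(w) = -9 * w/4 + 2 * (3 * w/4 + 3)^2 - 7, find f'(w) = 9*w/4 + 27/4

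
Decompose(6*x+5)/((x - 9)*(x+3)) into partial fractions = 13/(12*(x + 3)) + 59/(12*(x - 9))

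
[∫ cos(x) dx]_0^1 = sin(1)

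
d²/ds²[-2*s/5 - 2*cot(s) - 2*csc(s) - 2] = 2/sin(s) - 4*cos(s)/sin(s)^3 - 4/sin(s)^3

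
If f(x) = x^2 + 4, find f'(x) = 2*x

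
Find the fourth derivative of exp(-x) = exp(-x)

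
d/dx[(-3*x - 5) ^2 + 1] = 18*x + 30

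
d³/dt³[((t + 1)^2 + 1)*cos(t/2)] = t^2*sin(t/2)/8 + t*sin(t/2)/4 - 3*t*cos(t/2)/2 - 11*sin(t/2)/4 - 3*cos(t/2)/2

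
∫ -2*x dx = -x^2 + C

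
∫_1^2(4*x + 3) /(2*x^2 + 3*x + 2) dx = -log(7) + log(16)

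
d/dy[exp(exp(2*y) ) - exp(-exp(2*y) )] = (2*exp(2*y) + 2*exp(2*y + 2*exp(2*y)))*exp(-exp(2*y))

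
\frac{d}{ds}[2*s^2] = 4*s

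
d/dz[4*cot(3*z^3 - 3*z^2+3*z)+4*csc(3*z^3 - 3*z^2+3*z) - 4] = 12*(-3*z^2*cos(3*z*(z^2 - z + 1)) - 3*z^2 + 2*z*cos(3*z*(z^2 - z + 1)) + 2*z - cos(3*z*(z^2 - z + 1)) - 1)/sin(3*z*(z^2 - z + 1))^2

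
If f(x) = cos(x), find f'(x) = -sin(x)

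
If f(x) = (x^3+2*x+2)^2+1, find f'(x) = 6*x^5 + 16*x^3 + 12*x^2 + 8*x + 8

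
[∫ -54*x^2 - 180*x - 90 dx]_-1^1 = -216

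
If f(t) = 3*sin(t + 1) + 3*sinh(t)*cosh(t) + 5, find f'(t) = 3*cos(t + 1) + 3*cosh(2*t)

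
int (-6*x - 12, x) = -3*x^2 - 12*x + C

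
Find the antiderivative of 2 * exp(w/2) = 4*exp(w/2) + C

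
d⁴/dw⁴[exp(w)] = exp(w)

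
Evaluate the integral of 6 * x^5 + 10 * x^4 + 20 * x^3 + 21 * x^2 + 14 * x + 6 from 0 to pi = 6*pi + 3*pi^2 + 3*pi^3 + (-pi^3 - pi^2 - 2*pi)^2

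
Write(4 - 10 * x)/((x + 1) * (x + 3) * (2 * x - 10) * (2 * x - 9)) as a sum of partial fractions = 164/(165*(2*x - 9)) - 17/(240*(x + 3)) + 7/(132*(x + 1)) - 23/(48*(x - 5))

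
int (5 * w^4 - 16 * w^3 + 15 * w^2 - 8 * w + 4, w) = w^5 - 4*w^4 + 5*w^3 - 4*w^2 + 4*w + C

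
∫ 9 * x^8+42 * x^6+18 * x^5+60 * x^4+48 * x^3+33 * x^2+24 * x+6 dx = x^9 + 6*x^7 + 3*x^6 + 12*x^5 + 12*x^4 + 11*x^3 + 12*x^2 + 6*x + C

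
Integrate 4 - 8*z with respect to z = -4*z^2 + 4*z + C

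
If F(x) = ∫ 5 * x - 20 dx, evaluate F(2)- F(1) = -25/2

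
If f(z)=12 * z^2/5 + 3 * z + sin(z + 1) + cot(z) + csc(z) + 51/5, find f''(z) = -sin(z + 1) + 24/5 - 1/sin(z) + 2*cos(z)/sin(z)^3 + 2/sin(z)^3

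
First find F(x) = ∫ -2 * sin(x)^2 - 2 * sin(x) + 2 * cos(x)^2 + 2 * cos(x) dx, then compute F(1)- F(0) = -4 + (cos(1) + sin(1) + 1)^2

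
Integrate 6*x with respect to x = 3*x^2 + C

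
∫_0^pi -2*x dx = -pi^2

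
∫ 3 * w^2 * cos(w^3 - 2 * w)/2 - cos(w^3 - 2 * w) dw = sin(w*(w^2 - 2))/2 + C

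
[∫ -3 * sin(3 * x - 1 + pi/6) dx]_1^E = cos(-1 + pi/6 + 3*E) - cos(pi/6 + 2)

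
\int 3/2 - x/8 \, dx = -x^2/16 + 3*x/2 + C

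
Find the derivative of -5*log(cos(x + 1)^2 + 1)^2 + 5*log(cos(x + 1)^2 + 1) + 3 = 5*(2*log(cos(2*(x + 1)) + 3) - 2*log(2) - 1)*sin(2*(x + 1))/(cos(x + 1)^2 + 1)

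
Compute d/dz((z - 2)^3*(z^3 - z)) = 6*z^5 - 30*z^4 + 44*z^3 - 6*z^2 - 24*z + 8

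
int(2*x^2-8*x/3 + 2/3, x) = 2*x^3/3 - 4*x^2/3 + 2*x/3 + C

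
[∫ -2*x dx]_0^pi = -pi^2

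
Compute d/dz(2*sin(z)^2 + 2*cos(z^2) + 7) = -4*z*sin(z^2) + 2*sin(2*z)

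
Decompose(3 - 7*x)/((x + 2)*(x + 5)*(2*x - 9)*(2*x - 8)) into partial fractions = -6/(13*(2*x - 9)) - 1/(27*(x + 5)) + 17/(468*(x + 2)) + 25/(108*(x - 4))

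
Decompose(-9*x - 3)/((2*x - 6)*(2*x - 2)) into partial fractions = 3/(2*(x - 1)) - 15/(4*(x - 3))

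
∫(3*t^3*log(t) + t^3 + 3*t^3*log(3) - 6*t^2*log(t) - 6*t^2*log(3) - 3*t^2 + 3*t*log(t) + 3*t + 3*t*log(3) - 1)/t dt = (t - 1)^3*log(3*t) + C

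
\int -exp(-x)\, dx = exp(-x) + C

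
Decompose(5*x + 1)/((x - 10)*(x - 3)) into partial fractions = -16/(7*(x - 3)) + 51/(7*(x - 10))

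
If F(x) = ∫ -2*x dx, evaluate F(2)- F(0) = -4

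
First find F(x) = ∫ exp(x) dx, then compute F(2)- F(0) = -1 + exp(2)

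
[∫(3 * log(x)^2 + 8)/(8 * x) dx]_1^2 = log(2)^3/8 + log(2)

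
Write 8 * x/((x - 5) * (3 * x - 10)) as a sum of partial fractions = -16/(3*x - 10) + 8/(x - 5)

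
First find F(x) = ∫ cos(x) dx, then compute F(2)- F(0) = sin(2)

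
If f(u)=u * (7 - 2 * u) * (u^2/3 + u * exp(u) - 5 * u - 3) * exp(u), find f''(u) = -2*u^4*exp(u)/3 - 8*u^3*exp(2*u) + 7*u^3*exp(u) + 4*u^2*exp(2*u) + 37*u^2*exp(u) + 44*u*exp(2*u) - 63*u*exp(u) + 14*exp(2*u) - 100*exp(u)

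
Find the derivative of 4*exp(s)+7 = 4*exp(s)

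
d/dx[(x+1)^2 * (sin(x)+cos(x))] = -x^2*sin(x) + x^2*cos(x) + 4*x*cos(x) + sin(x) + 3*cos(x)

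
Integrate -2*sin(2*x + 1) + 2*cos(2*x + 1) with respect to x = sin(2*x + 1) + cos(2*x + 1) + C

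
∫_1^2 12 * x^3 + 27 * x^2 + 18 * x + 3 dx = 138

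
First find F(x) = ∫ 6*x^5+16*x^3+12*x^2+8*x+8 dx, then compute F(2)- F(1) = 171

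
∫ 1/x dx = log(-3*x) + C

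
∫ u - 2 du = u^2/2 - 2*u + C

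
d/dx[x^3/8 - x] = 3*x^2/8 - 1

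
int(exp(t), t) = exp(t) + C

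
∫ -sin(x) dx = cos(x) + C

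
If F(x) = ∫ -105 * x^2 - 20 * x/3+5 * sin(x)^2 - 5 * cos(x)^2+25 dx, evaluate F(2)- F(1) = -230 - 5*sin(4)/2 + 5*sin(2)/2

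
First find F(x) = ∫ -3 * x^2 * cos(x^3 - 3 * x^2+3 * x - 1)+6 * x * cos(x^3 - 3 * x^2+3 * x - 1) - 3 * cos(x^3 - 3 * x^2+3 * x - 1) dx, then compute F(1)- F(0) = -sin(1)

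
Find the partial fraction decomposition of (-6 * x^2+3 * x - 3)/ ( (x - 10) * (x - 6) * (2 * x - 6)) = -8/(7*(x - 3)) + 67/(8*(x - 6)) - 573/(56*(x - 10))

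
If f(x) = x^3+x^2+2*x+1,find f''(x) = 6*x + 2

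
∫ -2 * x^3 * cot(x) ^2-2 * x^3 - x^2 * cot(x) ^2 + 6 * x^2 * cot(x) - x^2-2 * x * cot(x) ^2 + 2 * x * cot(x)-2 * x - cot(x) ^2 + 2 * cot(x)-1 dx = (2*x^3 + x^2 + 2*x + 1)*cot(x) + C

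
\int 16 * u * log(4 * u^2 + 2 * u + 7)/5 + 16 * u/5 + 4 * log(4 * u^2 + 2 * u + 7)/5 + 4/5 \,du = 2*(4*u^2 + 2*u + 7)*log(4*u^2 + 2*u + 7)/5 + C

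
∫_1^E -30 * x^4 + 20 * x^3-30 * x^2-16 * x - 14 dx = (-3*exp(2) - 2*E - 2)*(-3*exp(2) + 4 + 4*E + 2*exp(3)) + 2*E + 41 + 6*exp(2)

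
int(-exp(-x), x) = exp(-x) + C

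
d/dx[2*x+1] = 2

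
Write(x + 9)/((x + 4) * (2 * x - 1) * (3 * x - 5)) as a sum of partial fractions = 96/(119*(3*x - 5)) - 38/(63*(2*x - 1)) + 5/(153*(x + 4))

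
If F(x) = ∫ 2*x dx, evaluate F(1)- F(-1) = 0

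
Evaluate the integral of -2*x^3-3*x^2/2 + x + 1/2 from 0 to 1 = 0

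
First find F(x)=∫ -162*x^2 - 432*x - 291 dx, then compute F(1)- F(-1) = -690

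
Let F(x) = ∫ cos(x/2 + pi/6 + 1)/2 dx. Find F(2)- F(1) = -sin((pi + 9)/6) + sin(pi/6 + 2)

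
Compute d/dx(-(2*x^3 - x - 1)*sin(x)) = -2*x^3*cos(x) - 6*x^2*sin(x) + x*cos(x) + sin(x) + cos(x)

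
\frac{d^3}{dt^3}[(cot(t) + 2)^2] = -24*cot(t)^5 - 24*cot(t)^4 - 40*cot(t)^3 - 32*cot(t)^2 - 16*cot(t) - 8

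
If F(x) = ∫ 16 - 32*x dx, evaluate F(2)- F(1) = -32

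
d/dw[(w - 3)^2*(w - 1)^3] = 5*w^4 - 36*w^3 + 90*w^2 - 92*w + 33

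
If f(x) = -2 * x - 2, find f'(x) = -2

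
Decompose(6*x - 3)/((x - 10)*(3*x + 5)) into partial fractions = 39/(35*(3*x + 5)) + 57/(35*(x - 10))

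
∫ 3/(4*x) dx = 3*log(x)/4 + C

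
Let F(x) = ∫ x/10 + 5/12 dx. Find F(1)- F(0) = 7/15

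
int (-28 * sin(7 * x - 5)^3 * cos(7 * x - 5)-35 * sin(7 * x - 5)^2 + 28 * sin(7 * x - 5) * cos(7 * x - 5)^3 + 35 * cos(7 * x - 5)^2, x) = 2*sin(7*x - 5)^2*cos(7*x - 5)^2 + 5*sin(14*x - 10)/2 + C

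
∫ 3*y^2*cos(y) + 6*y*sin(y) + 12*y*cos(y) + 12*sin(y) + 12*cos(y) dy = 3*(y + 2)^2*sin(y) + C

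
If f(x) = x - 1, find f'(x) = 1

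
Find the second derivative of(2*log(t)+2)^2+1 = -8*log(t)/t^2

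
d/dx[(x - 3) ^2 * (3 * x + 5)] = 9*x^2 - 26*x - 3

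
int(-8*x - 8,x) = -4*x^2 - 8*x + C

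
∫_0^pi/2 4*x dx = pi^2/2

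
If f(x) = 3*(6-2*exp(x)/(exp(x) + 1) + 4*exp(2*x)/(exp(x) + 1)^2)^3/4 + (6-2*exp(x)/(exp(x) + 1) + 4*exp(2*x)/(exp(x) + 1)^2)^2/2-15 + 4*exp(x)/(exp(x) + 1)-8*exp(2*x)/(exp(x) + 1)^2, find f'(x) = (900*exp(6*x) + 1968*exp(5*x) + 2022*exp(4*x) + 778*exp(3*x) - 58*exp(2*x) - 170*exp(x))/(exp(7*x) + 7*exp(6*x) + 21*exp(5*x) + 35*exp(4*x) + 35*exp(3*x) + 21*exp(2*x) + 7*exp(x) + 1)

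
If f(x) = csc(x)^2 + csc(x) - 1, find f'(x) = -(1 + 2/sin(x))*cos(x)/sin(x)^2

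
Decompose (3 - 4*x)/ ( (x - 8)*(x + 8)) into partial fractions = -35/(16*(x + 8)) - 29/(16*(x - 8))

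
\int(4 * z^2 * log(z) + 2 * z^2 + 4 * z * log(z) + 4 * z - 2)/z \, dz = 2*((z + 1)^2 - 2)*log(z) + C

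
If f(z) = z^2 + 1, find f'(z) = 2*z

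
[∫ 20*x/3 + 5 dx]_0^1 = 25/3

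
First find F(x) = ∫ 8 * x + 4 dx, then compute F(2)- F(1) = 16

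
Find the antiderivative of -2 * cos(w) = -2*sin(w) + C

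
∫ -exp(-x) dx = exp(-x) + C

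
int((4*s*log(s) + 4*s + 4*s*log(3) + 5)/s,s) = (4*s + 5)*log(3*s) + C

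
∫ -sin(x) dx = cos(x) + C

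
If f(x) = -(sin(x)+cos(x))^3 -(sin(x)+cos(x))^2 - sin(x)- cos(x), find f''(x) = 18*sqrt(2)*sin(x)^2*cos(x + pi/4) + 8*sin(x)*cos(x) + 16*sin(x) - 2*cos(x)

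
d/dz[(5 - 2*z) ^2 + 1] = 8*z - 20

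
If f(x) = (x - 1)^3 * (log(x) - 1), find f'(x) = (3*x^3*log(x) - 2*x^3 - 6*x^2*log(x) + 3*x^2 + 3*x*log(x) - 1)/x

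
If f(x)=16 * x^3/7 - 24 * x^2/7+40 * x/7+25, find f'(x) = 48*x^2/7 - 48*x/7 + 40/7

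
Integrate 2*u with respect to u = u^2 + C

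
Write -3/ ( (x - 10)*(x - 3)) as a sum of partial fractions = 3/(7*(x - 3)) - 3/(7*(x - 10))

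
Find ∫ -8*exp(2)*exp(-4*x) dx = 2*exp(2 - 4*x) + C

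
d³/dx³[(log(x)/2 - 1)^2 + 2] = (2*log(x) - 7)/(2*x^3)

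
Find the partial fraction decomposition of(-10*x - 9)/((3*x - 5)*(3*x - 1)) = 37/(12*(3*x - 1)) - 77/(12*(3*x - 5))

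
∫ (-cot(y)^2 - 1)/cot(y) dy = log(2*cot(y)) + C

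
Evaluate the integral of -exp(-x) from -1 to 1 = -E + exp(-1)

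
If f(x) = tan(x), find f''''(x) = 24*tan(x)^5 + 40*tan(x)^3 + 16*tan(x)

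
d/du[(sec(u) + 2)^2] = 2*(2 + 1/cos(u))*sin(u)/cos(u)^2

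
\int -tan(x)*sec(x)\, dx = -sec(x) + C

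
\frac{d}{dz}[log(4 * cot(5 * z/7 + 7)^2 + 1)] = -160*cos(5*z/7 + 7)/(49*sin(5*z/7 + 7) + 21*sin(15*z/7 + 21))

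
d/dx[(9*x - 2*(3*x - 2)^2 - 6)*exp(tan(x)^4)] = (-72*x^2*tan(x)^5 - 72*x^2*tan(x)^3 + 132*x*tan(x)^5 + 132*x*tan(x)^3 - 36*x - 56*tan(x)^5 - 56*tan(x)^3 + 33)*exp(tan(x)^4)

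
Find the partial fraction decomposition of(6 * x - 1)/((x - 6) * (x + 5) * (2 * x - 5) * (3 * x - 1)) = 27/(3536*(3*x - 1)) - 16/(195*(2*x - 5)) + 31/(2640*(x + 5)) + 5/(187*(x - 6))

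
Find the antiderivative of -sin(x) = cos(x) + C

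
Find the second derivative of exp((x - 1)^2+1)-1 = 4*x^2*exp(x^2 - 2*x + 2) - 8*x*exp(x^2 - 2*x + 2) + 6*exp(x^2 - 2*x + 2)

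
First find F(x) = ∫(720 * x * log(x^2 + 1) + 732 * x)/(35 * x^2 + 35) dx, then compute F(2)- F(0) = -16/7 + 18*log(5)/5 + (4 + 6*log(5))^2/7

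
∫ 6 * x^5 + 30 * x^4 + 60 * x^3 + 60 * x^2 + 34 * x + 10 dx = x^6 + 6*x^5 + 15*x^4 + 20*x^3 + 17*x^2 + 10*x + C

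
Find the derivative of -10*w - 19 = -10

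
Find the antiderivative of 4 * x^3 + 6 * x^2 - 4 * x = x^4 + 2*x^3 - 2*x^2 + C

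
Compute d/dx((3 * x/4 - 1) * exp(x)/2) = 3*x*exp(x)/8 - exp(x)/8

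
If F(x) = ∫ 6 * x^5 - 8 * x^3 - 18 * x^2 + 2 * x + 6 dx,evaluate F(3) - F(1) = 432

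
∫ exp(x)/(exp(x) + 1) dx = log(3*exp(x) + 3) + C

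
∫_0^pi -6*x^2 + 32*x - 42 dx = -36 + (-3 + pi)^2*(4 - 2*pi)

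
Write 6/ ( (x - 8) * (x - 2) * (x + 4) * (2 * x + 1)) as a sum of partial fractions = 48/(595*(2*x + 1)) - 1/(84*(x + 4)) - 1/(30*(x - 2)) + 1/(204*(x - 8))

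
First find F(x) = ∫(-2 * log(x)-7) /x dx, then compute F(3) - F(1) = -(log(3) + 2)^2 - 3*log(3) + 4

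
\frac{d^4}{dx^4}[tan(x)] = 24*tan(x)^5 + 40*tan(x)^3 + 16*tan(x)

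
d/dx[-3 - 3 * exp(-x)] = 3*exp(-x)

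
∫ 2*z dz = z^2 + C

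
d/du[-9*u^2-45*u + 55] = -18*u - 45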